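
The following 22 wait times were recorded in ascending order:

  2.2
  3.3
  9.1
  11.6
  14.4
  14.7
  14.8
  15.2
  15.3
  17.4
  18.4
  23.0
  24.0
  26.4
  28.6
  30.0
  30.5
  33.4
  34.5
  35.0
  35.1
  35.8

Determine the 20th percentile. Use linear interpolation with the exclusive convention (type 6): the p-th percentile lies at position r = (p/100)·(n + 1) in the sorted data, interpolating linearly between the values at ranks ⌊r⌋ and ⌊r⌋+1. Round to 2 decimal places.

13.28

n = 22.
r = (20/100)·(22 + 1) = 4.6.
Rank 4 is 11.6 and rank 5 is 14.4.
Interpolate: 11.6 + 0.6·(14.4 − 11.6) = 11.6 + 0.6·2.8 = 13.28.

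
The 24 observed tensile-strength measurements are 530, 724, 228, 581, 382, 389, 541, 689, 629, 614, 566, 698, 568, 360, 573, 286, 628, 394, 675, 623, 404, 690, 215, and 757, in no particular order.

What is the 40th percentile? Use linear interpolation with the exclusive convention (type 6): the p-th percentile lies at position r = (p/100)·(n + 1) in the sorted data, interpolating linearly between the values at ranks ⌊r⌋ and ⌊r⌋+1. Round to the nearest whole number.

541

Sorted: 215, 228, 286, 360, 382, 389, 394, 404, 530, 541, 566, 568, 573, 581, 614, 623, 628, 629, 675, 689, 690, 698, 724, 757.
n = 24.
r = (40/100)·(24 + 1) = 10.
r is an integer, so P40 is the value at rank 10: 541.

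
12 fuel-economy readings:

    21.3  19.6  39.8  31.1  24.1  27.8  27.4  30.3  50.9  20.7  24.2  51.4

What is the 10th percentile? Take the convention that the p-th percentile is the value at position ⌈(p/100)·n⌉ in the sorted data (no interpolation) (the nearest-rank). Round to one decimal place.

Sorted: 19.6, 20.7, 21.3, 24.1, 24.2, 27.4, 27.8, 30.3, 31.1, 39.8, 50.9, 51.4.
n = 12.
Position = ⌈10/100 · 12⌉ = ⌈1.2⌉ = 2.
The value at rank 2 is 20.7.

20.7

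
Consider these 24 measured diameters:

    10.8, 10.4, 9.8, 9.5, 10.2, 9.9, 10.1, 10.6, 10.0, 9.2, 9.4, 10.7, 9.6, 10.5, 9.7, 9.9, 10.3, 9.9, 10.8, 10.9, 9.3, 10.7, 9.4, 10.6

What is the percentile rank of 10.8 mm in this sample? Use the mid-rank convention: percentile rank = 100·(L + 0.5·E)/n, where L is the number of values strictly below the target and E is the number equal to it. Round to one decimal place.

Sorted: 9.2, 9.3, 9.4, 9.4, 9.5, 9.6, 9.7, 9.8, 9.9, 9.9, 9.9, 10.0, 10.1, 10.2, 10.3, 10.4, 10.5, 10.6, 10.6, 10.7, 10.7, 10.8, 10.8, 10.9.
Count below 10.8: L = 21; count equal: E = 2; n = 24.
Percentile rank = 100·(21 + 0.5·2)/24 = 100·22/24 = 91.67.

91.7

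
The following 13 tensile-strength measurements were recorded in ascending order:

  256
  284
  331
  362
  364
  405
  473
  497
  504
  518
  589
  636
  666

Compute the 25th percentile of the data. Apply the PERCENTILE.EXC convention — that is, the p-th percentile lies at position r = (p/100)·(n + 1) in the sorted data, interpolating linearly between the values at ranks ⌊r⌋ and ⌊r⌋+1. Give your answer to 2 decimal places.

n = 13.
r = (25/100)·(13 + 1) = 3.5.
Rank 3 is 331 and rank 4 is 362.
Interpolate: 331 + 0.5·(362 − 331) = 331 + 0.5·31 = 346.5.

346.50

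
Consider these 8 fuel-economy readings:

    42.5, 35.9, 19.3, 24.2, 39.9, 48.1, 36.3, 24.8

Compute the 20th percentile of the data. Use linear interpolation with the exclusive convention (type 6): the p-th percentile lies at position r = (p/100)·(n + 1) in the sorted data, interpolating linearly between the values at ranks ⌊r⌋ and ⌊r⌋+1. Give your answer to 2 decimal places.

23.22

Sorted: 19.3, 24.2, 24.8, 35.9, 36.3, 39.9, 42.5, 48.1.
n = 8.
r = (20/100)·(8 + 1) = 1.8.
Rank 1 is 19.3 and rank 2 is 24.2.
Interpolate: 19.3 + 0.8·(24.2 − 19.3) = 19.3 + 0.8·4.9 = 23.22.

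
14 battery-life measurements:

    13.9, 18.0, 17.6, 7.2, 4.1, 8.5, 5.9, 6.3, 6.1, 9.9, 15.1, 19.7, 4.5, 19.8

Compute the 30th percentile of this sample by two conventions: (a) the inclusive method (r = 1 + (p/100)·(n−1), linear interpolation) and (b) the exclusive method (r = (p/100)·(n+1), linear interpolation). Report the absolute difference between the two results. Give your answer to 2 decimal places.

0.08

Sorted: 4.1, 4.5, 5.9, 6.1, 6.3, 7.2, 8.5, 9.9, 13.9, 15.1, 17.6, 18.0, 19.7, 19.8.
n = 14.
(a) r = 4.9; between ranks 4 (6.1) and 5 (6.3): 6.28.
(b) r = 4.5; between ranks 4 (6.1) and 5 (6.3): 6.2.
|6.28 − 6.2| = 0.08.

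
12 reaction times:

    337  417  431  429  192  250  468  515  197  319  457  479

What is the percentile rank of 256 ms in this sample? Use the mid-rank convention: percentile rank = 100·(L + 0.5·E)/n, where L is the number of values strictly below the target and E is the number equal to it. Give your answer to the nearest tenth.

Sorted: 192, 197, 250, 319, 337, 417, 429, 431, 457, 468, 479, 515.
Count below 256: L = 3; count equal: E = 0; n = 12.
Percentile rank = 100·(3 + 0.5·0)/12 = 100·3/12 = 25.

25.0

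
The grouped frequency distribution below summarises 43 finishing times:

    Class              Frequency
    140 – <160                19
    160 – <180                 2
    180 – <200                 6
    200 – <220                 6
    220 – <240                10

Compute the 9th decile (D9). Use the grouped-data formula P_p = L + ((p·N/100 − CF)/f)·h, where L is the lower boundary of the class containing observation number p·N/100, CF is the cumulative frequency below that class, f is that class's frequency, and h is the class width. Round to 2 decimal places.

231.40

N = 43; target position k = 90/100 · 43 = 38.7.
Cumulative frequencies: 19, 21, 27, 33, 43.
Observation 38.7 falls in the class 220 – <240.
L = 220, CF = 33, f = 10, h = 20.
P90 = 220 + ((38.7 − 33)/10)·20 = 220 + 11.4 = 231.4.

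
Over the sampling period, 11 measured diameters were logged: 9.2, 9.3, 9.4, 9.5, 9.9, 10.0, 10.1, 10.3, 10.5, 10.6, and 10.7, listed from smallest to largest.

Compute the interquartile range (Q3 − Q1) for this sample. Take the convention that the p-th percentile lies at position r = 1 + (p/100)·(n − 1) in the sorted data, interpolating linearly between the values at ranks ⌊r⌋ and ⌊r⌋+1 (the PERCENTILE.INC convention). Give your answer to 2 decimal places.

n = 11.
P25: r = 3.5; ranks 3–4 are 9.4, 9.5; interpolating gives 9.45.
P75: r = 8.5; ranks 8–9 are 10.3, 10.5; interpolating gives 10.4.
Difference: 10.4 − 9.45 = 0.95.

0.95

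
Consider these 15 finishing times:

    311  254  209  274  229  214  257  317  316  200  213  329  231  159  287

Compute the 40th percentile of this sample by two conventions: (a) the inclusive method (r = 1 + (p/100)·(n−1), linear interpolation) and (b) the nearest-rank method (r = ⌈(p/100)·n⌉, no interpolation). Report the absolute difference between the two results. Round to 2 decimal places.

1.20

Sorted: 159, 200, 209, 213, 214, 229, 231, 254, 257, 274, 287, 311, 316, 317, 329.
n = 15.
(a) r = 6.6; between ranks 6 (229) and 7 (231): 230.2.
(b) the nearest-rank method: rank 6 → 229.
|230.2 − 229| = 1.2.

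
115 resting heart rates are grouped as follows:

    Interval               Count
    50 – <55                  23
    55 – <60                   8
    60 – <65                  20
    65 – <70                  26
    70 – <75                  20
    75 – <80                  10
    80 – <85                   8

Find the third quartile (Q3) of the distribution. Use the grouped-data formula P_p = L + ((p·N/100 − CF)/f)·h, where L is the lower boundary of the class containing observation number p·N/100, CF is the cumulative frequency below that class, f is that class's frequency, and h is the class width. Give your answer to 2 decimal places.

72.31

N = 115; target position k = 75/100 · 115 = 86.25.
Cumulative frequencies: 23, 31, 51, 77, 97, 107, 115.
Observation 86.25 falls in the class 70 – <75.
L = 70, CF = 77, f = 20, h = 5.
P75 = 70 + ((86.25 − 77)/20)·5 = 70 + 2.3125 = 72.3125.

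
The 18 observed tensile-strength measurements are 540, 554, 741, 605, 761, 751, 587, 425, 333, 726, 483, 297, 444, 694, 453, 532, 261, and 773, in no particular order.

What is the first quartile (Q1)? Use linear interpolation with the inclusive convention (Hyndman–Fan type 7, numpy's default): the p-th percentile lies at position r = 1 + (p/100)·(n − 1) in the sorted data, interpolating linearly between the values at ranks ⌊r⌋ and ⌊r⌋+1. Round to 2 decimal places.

446.25

Sorted: 261, 297, 333, 425, 444, 453, 483, 532, 540, 554, 587, 605, 694, 726, 741, 751, 761, 773.
n = 18.
r = 1 + (25/100)·(18 − 1) = 1 + 4.25 = 5.25.
Rank 5 is 444 and rank 6 is 453.
Interpolate: 444 + 0.25·(453 − 444) = 444 + 0.25·9 = 446.25.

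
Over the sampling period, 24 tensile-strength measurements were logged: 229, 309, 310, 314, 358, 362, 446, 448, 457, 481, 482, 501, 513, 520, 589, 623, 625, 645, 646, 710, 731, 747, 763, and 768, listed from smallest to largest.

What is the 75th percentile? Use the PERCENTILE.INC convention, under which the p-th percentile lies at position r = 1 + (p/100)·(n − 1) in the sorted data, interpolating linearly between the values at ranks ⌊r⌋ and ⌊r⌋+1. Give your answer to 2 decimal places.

n = 24.
r = 1 + (75/100)·(24 − 1) = 1 + 17.25 = 18.25.
Rank 18 is 645 and rank 19 is 646.
Interpolate: 645 + 0.25·(646 − 645) = 645 + 0.25·1 = 645.25.

645.25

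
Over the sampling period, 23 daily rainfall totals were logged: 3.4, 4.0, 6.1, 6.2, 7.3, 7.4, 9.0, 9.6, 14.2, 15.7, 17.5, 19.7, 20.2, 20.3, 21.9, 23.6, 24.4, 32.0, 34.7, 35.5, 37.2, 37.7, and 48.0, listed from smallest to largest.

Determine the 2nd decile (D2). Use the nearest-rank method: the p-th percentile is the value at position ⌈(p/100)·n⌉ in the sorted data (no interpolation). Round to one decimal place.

n = 23.
Position = ⌈20/100 · 23⌉ = ⌈4.6⌉ = 5.
The value at rank 5 is 7.3.

7.3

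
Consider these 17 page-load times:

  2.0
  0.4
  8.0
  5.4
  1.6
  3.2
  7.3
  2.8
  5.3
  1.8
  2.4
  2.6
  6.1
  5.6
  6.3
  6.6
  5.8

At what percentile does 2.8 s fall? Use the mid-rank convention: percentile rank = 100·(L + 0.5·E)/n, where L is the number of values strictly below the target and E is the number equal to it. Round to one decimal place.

Sorted: 0.4, 1.6, 1.8, 2.0, 2.4, 2.6, 2.8, 3.2, 5.3, 5.4, 5.6, 5.8, 6.1, 6.3, 6.6, 7.3, 8.0.
Count below 2.8: L = 6; count equal: E = 1; n = 17.
Percentile rank = 100·(6 + 0.5·1)/17 = 100·6.5/17 = 38.24.

38.2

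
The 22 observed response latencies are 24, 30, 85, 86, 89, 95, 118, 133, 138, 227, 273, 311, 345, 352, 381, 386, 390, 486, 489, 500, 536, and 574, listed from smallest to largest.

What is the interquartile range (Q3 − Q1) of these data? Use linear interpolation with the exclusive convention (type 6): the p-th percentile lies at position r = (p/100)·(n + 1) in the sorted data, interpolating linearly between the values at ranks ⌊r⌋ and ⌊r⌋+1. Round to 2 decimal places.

n = 22.
P25: r = 5.75; ranks 5–6 are 89, 95; interpolating gives 93.5.
P75: r = 17.25; ranks 17–18 are 390, 486; interpolating gives 414.
Difference: 414 − 93.5 = 320.5.

320.50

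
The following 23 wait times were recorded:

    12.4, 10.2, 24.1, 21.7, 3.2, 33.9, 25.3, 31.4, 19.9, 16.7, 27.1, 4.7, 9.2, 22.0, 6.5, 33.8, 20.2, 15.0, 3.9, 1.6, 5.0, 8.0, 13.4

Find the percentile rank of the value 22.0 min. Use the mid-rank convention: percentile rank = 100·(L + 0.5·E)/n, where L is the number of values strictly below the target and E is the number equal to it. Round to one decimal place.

Sorted: 1.6, 3.2, 3.9, 4.7, 5.0, 6.5, 8.0, 9.2, 10.2, 12.4, 13.4, 15.0, 16.7, 19.9, 20.2, 21.7, 22.0, 24.1, 25.3, 27.1, 31.4, 33.8, 33.9.
Count below 22.0: L = 16; count equal: E = 1; n = 23.
Percentile rank = 100·(16 + 0.5·1)/23 = 100·16.5/23 = 71.74.

71.7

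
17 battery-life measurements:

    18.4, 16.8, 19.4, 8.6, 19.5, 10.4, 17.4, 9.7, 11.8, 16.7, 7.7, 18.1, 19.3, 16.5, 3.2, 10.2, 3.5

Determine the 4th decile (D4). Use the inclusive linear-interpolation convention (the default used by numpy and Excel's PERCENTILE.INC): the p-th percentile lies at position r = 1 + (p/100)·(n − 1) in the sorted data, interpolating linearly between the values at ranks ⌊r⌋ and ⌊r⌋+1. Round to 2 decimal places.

10.96

Sorted: 3.2, 3.5, 7.7, 8.6, 9.7, 10.2, 10.4, 11.8, 16.5, 16.7, 16.8, 17.4, 18.1, 18.4, 19.3, 19.4, 19.5.
n = 17.
r = 1 + (40/100)·(17 − 1) = 1 + 6.4 = 7.4.
Rank 7 is 10.4 and rank 8 is 11.8.
Interpolate: 10.4 + 0.4·(11.8 − 10.4) = 10.4 + 0.4·1.4 = 10.96.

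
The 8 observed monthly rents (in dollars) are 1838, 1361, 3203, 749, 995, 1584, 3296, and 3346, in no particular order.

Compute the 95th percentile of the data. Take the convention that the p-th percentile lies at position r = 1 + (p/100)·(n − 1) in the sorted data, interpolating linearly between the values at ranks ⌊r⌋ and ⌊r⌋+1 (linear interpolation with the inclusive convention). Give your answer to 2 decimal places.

Sorted: 749, 995, 1361, 1584, 1838, 3203, 3296, 3346.
n = 8.
r = 1 + (95/100)·(8 − 1) = 1 + 6.65 = 7.65.
Rank 7 is 3296 and rank 8 is 3346.
Interpolate: 3296 + 0.65·(3346 − 3296) = 3296 + 0.65·50 = 3328.5.

3328.50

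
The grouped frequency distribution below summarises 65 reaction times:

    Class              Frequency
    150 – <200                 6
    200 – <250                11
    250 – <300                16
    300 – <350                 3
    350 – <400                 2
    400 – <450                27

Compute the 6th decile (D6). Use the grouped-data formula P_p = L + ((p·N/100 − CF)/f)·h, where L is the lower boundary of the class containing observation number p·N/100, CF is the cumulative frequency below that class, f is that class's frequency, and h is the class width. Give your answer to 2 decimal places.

N = 65; target position k = 60/100 · 65 = 39.
Cumulative frequencies: 6, 17, 33, 36, 38, 65.
Observation 39 falls in the class 400 – <450.
L = 400, CF = 38, f = 27, h = 50.
P60 = 400 + ((39 − 38)/27)·50 = 400 + 1.85185 = 401.852.

401.85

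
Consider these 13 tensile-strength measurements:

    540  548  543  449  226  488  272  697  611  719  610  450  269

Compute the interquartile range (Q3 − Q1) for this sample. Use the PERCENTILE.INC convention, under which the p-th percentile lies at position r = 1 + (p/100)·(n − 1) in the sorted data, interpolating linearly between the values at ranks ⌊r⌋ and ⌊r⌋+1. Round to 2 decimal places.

Sorted: 226, 269, 272, 449, 450, 488, 540, 543, 548, 610, 611, 697, 719.
n = 13.
P25: r = 4 (integer) → 449.
P75: r = 10 (integer) → 610.
Difference: 610 − 449 = 161.

161.00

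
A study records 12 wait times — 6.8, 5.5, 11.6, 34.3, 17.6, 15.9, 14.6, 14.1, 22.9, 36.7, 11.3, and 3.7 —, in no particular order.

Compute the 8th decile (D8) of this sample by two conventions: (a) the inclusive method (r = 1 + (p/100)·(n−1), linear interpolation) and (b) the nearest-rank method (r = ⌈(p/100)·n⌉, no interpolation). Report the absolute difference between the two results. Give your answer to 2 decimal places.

Sorted: 3.7, 5.5, 6.8, 11.3, 11.6, 14.1, 14.6, 15.9, 17.6, 22.9, 34.3, 36.7.
n = 12.
(a) r = 9.8; between ranks 9 (17.6) and 10 (22.9): 21.84.
(b) the nearest-rank method: rank 10 → 22.9.
|21.84 − 22.9| = 1.06.

1.06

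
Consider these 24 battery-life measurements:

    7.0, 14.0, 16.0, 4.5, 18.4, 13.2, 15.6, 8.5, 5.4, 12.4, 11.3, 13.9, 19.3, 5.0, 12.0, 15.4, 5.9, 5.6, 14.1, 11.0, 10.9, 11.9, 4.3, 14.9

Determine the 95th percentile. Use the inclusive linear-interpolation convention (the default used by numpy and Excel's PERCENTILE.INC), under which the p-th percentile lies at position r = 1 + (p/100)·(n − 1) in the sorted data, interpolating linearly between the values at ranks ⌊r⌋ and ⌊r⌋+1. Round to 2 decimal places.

18.04

Sorted: 4.3, 4.5, 5.0, 5.4, 5.6, 5.9, 7.0, 8.5, 10.9, 11.0, 11.3, 11.9, 12.0, 12.4, 13.2, 13.9, 14.0, 14.1, 14.9, 15.4, 15.6, 16.0, 18.4, 19.3.
n = 24.
r = 1 + (95/100)·(24 − 1) = 1 + 21.85 = 22.85.
Rank 22 is 16.0 and rank 23 is 18.4.
Interpolate: 16.0 + 0.85·(18.4 − 16.0) = 16.0 + 0.85·2.4 = 18.04.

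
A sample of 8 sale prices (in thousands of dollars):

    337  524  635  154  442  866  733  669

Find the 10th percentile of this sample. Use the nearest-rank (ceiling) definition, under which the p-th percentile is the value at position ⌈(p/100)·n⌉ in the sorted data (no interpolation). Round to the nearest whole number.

Sorted: 154, 337, 442, 524, 635, 669, 733, 866.
n = 8.
Position = ⌈10/100 · 8⌉ = ⌈0.8⌉ = 1.
The value at rank 1 is 154.

154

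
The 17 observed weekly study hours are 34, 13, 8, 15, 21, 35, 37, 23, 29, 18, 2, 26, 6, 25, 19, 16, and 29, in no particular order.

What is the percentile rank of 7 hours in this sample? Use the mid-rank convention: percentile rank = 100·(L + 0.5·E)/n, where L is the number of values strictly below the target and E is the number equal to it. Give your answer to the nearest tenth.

Sorted: 2, 6, 8, 13, 15, 16, 18, 19, 21, 23, 25, 26, 29, 29, 34, 35, 37.
Count below 7: L = 2; count equal: E = 0; n = 17.
Percentile rank = 100·(2 + 0.5·0)/17 = 100·2/17 = 11.76.

11.8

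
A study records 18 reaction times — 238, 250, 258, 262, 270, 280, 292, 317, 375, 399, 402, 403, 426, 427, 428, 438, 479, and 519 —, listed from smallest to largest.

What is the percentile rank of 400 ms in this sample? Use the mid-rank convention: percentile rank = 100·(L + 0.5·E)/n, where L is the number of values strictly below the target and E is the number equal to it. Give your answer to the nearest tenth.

55.6

Count below 400: L = 10; count equal: E = 0; n = 18.
Percentile rank = 100·(10 + 0.5·0)/18 = 100·10/18 = 55.56.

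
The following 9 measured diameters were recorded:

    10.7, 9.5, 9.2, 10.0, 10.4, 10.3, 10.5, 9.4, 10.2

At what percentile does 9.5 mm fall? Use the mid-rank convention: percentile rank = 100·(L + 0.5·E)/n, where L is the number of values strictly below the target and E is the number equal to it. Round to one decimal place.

27.8

Sorted: 9.2, 9.4, 9.5, 10.0, 10.2, 10.3, 10.4, 10.5, 10.7.
Count below 9.5: L = 2; count equal: E = 1; n = 9.
Percentile rank = 100·(2 + 0.5·1)/9 = 100·2.5/9 = 27.78.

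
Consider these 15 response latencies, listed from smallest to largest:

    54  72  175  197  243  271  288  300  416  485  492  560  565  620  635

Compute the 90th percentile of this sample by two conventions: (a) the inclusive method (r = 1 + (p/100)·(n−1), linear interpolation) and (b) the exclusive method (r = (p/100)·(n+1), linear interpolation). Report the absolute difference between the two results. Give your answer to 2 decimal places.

n = 15.
(a) r = 13.6; between ranks 13 (565) and 14 (620): 598.
(b) r = 14.4; between ranks 14 (620) and 15 (635): 626.
|598 − 626| = 28.

28.00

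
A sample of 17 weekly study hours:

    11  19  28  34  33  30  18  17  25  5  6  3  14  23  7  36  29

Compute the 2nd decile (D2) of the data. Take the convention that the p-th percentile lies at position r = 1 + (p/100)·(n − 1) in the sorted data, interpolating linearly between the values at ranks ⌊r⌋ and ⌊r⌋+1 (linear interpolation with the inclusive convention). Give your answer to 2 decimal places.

7.80

Sorted: 3, 5, 6, 7, 11, 14, 17, 18, 19, 23, 25, 28, 29, 30, 33, 34, 36.
n = 17.
r = 1 + (20/100)·(17 − 1) = 1 + 3.2 = 4.2.
Rank 4 is 7 and rank 5 is 11.
Interpolate: 7 + 0.2·(11 − 7) = 7 + 0.2·4 = 7.8.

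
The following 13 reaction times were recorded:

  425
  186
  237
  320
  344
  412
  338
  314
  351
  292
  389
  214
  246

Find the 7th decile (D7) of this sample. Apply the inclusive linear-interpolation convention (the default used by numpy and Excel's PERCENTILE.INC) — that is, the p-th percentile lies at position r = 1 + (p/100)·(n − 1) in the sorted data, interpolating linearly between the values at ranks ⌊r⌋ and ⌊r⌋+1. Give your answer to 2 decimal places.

346.80

Sorted: 186, 214, 237, 246, 292, 314, 320, 338, 344, 351, 389, 412, 425.
n = 13.
r = 1 + (70/100)·(13 − 1) = 1 + 8.4 = 9.4.
Rank 9 is 344 and rank 10 is 351.
Interpolate: 344 + 0.4·(351 − 344) = 344 + 0.4·7 = 346.8.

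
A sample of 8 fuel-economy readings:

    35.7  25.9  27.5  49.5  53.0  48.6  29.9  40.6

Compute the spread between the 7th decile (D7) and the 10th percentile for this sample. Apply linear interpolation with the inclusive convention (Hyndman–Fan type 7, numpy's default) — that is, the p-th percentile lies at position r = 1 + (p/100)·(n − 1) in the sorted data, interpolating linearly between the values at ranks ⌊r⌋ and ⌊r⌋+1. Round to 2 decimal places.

20.78

Sorted: 25.9, 27.5, 29.9, 35.7, 40.6, 48.6, 49.5, 53.0.
n = 8.
P10: r = 1.7; ranks 1–2 are 25.9, 27.5; interpolating gives 27.02.
P70: r = 5.9; ranks 5–6 are 40.6, 48.6; interpolating gives 47.8.
Difference: 47.8 − 27.02 = 20.78.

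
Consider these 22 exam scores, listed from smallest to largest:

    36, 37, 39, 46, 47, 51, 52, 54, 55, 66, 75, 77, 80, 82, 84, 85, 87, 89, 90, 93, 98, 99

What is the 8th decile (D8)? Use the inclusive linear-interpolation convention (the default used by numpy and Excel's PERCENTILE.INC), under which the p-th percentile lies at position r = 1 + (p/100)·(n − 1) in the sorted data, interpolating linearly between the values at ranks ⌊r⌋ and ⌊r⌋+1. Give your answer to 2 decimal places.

n = 22.
r = 1 + (80/100)·(22 − 1) = 1 + 16.8 = 17.8.
Rank 17 is 87 and rank 18 is 89.
Interpolate: 87 + 0.8·(89 − 87) = 87 + 0.8·2 = 88.6.

88.60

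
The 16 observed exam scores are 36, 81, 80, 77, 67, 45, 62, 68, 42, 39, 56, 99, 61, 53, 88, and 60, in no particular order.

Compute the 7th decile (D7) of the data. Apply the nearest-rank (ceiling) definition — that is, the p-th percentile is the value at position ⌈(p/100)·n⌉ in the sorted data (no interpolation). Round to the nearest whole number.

Sorted: 36, 39, 42, 45, 53, 56, 60, 61, 62, 67, 68, 77, 80, 81, 88, 99.
n = 16.
Position = ⌈70/100 · 16⌉ = ⌈11.2⌉ = 12.
The value at rank 12 is 77.

77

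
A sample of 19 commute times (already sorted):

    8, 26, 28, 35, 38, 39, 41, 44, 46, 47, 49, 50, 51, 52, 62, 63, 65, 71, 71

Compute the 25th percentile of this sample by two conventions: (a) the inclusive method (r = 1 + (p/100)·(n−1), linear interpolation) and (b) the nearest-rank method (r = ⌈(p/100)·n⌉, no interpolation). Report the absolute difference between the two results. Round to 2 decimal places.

0.50

n = 19.
(a) r = 5.5; between ranks 5 (38) and 6 (39): 38.5.
(b) the nearest-rank method: rank 5 → 38.
|38.5 − 38| = 0.5.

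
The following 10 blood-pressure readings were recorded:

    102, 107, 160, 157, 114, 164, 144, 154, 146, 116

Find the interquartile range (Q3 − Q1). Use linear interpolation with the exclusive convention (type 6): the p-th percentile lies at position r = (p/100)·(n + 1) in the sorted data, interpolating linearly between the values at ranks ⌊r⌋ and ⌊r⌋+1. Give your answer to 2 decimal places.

45.50

Sorted: 102, 107, 114, 116, 144, 146, 154, 157, 160, 164.
n = 10.
P25: r = 2.75; ranks 2–3 are 107, 114; interpolating gives 112.25.
P75: r = 8.25; ranks 8–9 are 157, 160; interpolating gives 157.75.
Difference: 157.75 − 112.25 = 45.5.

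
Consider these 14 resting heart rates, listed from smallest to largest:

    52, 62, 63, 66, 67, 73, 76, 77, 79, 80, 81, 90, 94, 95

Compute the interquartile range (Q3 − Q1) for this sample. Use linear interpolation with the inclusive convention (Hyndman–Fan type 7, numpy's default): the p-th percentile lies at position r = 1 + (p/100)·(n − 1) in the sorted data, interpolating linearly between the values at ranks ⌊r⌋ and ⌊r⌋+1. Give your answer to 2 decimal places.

n = 14.
P25: r = 4.25; ranks 4–5 are 66, 67; interpolating gives 66.25.
P75: r = 10.75; ranks 10–11 are 80, 81; interpolating gives 80.75.
Difference: 80.75 − 66.25 = 14.5.

14.50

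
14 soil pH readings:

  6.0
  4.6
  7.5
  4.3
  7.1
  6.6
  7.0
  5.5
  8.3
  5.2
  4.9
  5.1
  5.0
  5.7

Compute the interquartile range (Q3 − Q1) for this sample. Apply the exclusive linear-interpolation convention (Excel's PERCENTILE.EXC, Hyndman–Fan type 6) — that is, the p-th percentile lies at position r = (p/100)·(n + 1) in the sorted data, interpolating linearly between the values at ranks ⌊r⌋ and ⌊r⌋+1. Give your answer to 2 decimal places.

2.05

Sorted: 4.3, 4.6, 4.9, 5.0, 5.1, 5.2, 5.5, 5.7, 6.0, 6.6, 7.0, 7.1, 7.5, 8.3.
n = 14.
P25: r = 3.75; ranks 3–4 are 4.9, 5.0; interpolating gives 4.975.
P75: r = 11.25; ranks 11–12 are 7.0, 7.1; interpolating gives 7.025.
Difference: 7.025 − 4.975 = 2.05.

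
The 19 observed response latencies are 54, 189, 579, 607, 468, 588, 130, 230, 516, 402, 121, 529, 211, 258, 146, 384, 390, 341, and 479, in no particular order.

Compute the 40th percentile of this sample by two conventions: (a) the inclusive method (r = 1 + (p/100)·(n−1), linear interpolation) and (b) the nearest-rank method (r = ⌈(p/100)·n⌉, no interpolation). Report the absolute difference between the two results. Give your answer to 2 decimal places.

16.60

Sorted: 54, 121, 130, 146, 189, 211, 230, 258, 341, 384, 390, 402, 468, 479, 516, 529, 579, 588, 607.
n = 19.
(a) r = 8.2; between ranks 8 (258) and 9 (341): 274.6.
(b) the nearest-rank method: rank 8 → 258.
|274.6 − 258| = 16.6.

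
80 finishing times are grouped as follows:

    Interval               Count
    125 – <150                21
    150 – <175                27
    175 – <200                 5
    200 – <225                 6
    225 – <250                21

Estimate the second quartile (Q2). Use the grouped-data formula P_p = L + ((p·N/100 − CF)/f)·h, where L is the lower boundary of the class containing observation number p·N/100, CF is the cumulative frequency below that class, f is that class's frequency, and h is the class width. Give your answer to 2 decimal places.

N = 80; target position k = 50/100 · 80 = 40.
Cumulative frequencies: 21, 48, 53, 59, 80.
Observation 40 falls in the class 150 – <175.
L = 150, CF = 21, f = 27, h = 25.
P50 = 150 + ((40 − 21)/27)·25 = 150 + 17.5926 = 167.593.

167.59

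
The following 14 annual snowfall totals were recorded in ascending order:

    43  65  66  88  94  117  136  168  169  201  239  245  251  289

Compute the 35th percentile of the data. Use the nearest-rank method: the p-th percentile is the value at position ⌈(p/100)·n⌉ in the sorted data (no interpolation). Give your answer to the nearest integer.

94

n = 14.
Position = ⌈35/100 · 14⌉ = ⌈4.9⌉ = 5.
The value at rank 5 is 94.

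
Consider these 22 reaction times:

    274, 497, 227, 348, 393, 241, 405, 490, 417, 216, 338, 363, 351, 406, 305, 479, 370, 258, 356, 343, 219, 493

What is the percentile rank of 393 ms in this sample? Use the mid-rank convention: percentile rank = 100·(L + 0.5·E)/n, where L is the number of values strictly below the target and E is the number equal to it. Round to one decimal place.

65.9

Sorted: 216, 219, 227, 241, 258, 274, 305, 338, 343, 348, 351, 356, 363, 370, 393, 405, 406, 417, 479, 490, 493, 497.
Count below 393: L = 14; count equal: E = 1; n = 22.
Percentile rank = 100·(14 + 0.5·1)/22 = 100·14.5/22 = 65.91.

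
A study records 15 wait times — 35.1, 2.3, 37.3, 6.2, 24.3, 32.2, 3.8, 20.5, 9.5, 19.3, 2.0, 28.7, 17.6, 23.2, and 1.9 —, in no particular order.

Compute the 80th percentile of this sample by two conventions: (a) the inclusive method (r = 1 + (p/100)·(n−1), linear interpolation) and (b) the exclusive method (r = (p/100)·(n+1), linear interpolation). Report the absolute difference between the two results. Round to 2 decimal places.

2.10

Sorted: 1.9, 2.0, 2.3, 3.8, 6.2, 9.5, 17.6, 19.3, 20.5, 23.2, 24.3, 28.7, 32.2, 35.1, 37.3.
n = 15.
(a) r = 12.2; between ranks 12 (28.7) and 13 (32.2): 29.4.
(b) r = 12.8; between ranks 12 (28.7) and 13 (32.2): 31.5.
|29.4 − 31.5| = 2.1.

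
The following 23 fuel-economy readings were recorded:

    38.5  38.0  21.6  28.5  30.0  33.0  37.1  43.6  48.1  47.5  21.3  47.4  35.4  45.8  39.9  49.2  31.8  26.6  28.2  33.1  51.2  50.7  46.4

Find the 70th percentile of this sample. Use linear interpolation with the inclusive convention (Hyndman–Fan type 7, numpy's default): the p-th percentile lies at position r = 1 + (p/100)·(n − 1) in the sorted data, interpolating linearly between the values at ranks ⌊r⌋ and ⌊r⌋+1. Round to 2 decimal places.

Sorted: 21.3, 21.6, 26.6, 28.2, 28.5, 30.0, 31.8, 33.0, 33.1, 35.4, 37.1, 38.0, 38.5, 39.9, 43.6, 45.8, 46.4, 47.4, 47.5, 48.1, 49.2, 50.7, 51.2.
n = 23.
r = 1 + (70/100)·(23 − 1) = 1 + 15.4 = 16.4.
Rank 16 is 45.8 and rank 17 is 46.4.
Interpolate: 45.8 + 0.4·(46.4 − 45.8) = 45.8 + 0.4·0.6 = 46.04.

46.04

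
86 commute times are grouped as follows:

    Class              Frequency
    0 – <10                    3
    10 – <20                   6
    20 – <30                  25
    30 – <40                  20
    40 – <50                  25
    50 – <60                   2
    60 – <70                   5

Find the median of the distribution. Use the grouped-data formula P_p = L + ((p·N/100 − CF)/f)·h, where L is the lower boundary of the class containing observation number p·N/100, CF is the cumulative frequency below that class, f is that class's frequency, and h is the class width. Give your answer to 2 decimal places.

N = 86; target position k = 50/100 · 86 = 43.
Cumulative frequencies: 3, 9, 34, 54, 79, 81, 86.
Observation 43 falls in the class 30 – <40.
L = 30, CF = 34, f = 20, h = 10.
P50 = 30 + ((43 − 34)/20)·10 = 30 + 4.5 = 34.5.

34.50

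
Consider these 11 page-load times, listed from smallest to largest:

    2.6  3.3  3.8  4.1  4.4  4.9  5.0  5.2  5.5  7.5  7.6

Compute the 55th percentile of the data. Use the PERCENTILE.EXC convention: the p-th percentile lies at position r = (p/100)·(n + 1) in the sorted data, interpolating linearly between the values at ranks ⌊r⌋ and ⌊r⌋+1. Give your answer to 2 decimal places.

n = 11.
r = (55/100)·(11 + 1) = 6.6.
Rank 6 is 4.9 and rank 7 is 5.0.
Interpolate: 4.9 + 0.6·(5.0 − 4.9) = 4.9 + 0.6·0.1 = 4.96.

4.96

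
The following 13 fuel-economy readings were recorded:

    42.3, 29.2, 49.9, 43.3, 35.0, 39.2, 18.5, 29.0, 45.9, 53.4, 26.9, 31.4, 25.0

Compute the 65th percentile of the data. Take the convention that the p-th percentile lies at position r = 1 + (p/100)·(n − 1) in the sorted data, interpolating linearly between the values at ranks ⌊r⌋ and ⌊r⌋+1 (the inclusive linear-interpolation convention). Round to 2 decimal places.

Sorted: 18.5, 25.0, 26.9, 29.0, 29.2, 31.4, 35.0, 39.2, 42.3, 43.3, 45.9, 49.9, 53.4.
n = 13.
r = 1 + (65/100)·(13 − 1) = 1 + 7.8 = 8.8.
Rank 8 is 39.2 and rank 9 is 42.3.
Interpolate: 39.2 + 0.8·(42.3 − 39.2) = 39.2 + 0.8·3.1 = 41.68.

41.68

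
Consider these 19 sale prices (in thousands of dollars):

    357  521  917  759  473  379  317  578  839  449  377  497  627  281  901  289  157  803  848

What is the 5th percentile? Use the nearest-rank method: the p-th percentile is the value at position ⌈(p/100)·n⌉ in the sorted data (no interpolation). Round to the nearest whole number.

157

Sorted: 157, 281, 289, 317, 357, 377, 379, 449, 473, 497, 521, 578, 627, 759, 803, 839, 848, 901, 917.
n = 19.
Position = ⌈5/100 · 19⌉ = ⌈0.95⌉ = 1.
The value at rank 1 is 157.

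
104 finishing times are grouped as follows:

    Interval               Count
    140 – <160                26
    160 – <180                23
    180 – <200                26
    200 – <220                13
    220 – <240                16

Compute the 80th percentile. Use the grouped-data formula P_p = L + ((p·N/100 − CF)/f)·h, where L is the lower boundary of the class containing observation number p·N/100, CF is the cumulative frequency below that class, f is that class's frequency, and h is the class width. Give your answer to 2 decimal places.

212.62

N = 104; target position k = 80/100 · 104 = 83.2.
Cumulative frequencies: 26, 49, 75, 88, 104.
Observation 83.2 falls in the class 200 – <220.
L = 200, CF = 75, f = 13, h = 20.
P80 = 200 + ((83.2 − 75)/13)·20 = 200 + 12.6154 = 212.615.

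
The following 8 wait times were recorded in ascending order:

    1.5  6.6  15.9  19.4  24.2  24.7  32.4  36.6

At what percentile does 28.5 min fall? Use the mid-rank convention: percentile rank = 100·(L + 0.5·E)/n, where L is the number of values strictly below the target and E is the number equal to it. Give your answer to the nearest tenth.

75.0

Count below 28.5: L = 6; count equal: E = 0; n = 8.
Percentile rank = 100·(6 + 0.5·0)/8 = 100·6/8 = 75.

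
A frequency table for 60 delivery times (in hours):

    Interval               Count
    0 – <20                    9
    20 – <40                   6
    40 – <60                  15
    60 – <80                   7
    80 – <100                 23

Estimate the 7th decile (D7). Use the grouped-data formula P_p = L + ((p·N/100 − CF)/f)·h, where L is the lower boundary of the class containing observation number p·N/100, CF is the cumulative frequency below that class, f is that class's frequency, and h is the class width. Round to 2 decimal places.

N = 60; target position k = 70/100 · 60 = 42.
Cumulative frequencies: 9, 15, 30, 37, 60.
Observation 42 falls in the class 80 – <100.
L = 80, CF = 37, f = 23, h = 20.
P70 = 80 + ((42 − 37)/23)·20 = 80 + 4.34783 = 84.3478.

84.35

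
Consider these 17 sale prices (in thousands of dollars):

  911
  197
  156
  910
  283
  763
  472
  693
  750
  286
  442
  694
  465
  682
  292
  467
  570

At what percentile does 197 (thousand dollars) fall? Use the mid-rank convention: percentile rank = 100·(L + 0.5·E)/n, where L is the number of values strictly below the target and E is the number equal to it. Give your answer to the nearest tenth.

Sorted: 156, 197, 283, 286, 292, 442, 465, 467, 472, 570, 682, 693, 694, 750, 763, 910, 911.
Count below 197: L = 1; count equal: E = 1; n = 17.
Percentile rank = 100·(1 + 0.5·1)/17 = 100·1.5/17 = 8.824.

8.8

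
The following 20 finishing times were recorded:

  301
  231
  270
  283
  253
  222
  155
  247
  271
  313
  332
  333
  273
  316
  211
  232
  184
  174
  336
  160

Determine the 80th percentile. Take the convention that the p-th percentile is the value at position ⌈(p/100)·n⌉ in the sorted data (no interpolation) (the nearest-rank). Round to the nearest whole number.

Sorted: 155, 160, 174, 184, 211, 222, 231, 232, 247, 253, 270, 271, 273, 283, 301, 313, 316, 332, 333, 336.
n = 20.
Position = ⌈80/100 · 20⌉ = ⌈16⌉ = 16.
The value at rank 16 is 313.

313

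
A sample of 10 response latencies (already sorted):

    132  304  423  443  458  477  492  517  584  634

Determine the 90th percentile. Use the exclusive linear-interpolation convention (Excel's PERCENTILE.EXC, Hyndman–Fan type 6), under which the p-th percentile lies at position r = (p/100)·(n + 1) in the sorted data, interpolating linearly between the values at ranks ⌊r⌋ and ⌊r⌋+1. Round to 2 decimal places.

n = 10.
r = (90/100)·(10 + 1) = 9.9.
Rank 9 is 584 and rank 10 is 634.
Interpolate: 584 + 0.9·(634 − 584) = 584 + 0.9·50 = 629.

629.00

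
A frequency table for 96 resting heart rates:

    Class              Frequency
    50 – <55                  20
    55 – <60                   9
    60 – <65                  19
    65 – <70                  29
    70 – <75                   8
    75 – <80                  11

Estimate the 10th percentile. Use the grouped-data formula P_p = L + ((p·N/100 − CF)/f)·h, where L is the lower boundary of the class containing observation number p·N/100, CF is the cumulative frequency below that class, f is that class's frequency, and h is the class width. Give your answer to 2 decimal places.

N = 96; target position k = 10/100 · 96 = 9.6.
Cumulative frequencies: 20, 29, 48, 77, 85, 96.
Observation 9.6 falls in the class 50 – <55.
L = 50, CF = 0, f = 20, h = 5.
P10 = 50 + ((9.6 − 0)/20)·5 = 50 + 2.4 = 52.4.

52.40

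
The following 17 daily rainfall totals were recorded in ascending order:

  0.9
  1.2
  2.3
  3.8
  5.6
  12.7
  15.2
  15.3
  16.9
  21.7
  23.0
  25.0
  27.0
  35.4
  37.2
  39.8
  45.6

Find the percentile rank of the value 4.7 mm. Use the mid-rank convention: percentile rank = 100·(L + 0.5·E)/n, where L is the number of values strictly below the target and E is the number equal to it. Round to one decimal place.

Count below 4.7: L = 4; count equal: E = 0; n = 17.
Percentile rank = 100·(4 + 0.5·0)/17 = 100·4/17 = 23.53.

23.5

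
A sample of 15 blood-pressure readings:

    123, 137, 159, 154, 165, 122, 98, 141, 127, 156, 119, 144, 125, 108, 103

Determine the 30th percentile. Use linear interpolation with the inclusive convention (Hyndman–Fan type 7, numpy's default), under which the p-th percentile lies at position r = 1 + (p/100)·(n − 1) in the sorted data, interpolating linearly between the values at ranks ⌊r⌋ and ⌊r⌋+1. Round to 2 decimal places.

122.20

Sorted: 98, 103, 108, 119, 122, 123, 125, 127, 137, 141, 144, 154, 156, 159, 165.
n = 15.
r = 1 + (30/100)·(15 − 1) = 1 + 4.2 = 5.2.
Rank 5 is 122 and rank 6 is 123.
Interpolate: 122 + 0.2·(123 − 122) = 122 + 0.2·1 = 122.2.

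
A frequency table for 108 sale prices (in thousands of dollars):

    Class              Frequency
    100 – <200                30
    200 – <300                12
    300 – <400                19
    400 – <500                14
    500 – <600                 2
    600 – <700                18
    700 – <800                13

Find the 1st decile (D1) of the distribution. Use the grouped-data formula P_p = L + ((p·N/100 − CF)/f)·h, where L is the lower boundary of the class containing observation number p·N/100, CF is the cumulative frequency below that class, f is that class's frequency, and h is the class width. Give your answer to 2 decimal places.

136.00

N = 108; target position k = 10/100 · 108 = 10.8.
Cumulative frequencies: 30, 42, 61, 75, 77, 95, 108.
Observation 10.8 falls in the class 100 – <200.
L = 100, CF = 0, f = 30, h = 100.
P10 = 100 + ((10.8 − 0)/30)·100 = 100 + 36 = 136.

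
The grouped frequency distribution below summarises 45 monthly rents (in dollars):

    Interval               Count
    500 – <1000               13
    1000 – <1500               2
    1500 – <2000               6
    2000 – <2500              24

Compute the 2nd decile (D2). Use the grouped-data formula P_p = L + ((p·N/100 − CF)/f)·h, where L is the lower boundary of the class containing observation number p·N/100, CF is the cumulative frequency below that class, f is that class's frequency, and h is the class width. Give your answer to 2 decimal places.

N = 45; target position k = 20/100 · 45 = 9.
Cumulative frequencies: 13, 15, 21, 45.
Observation 9 falls in the class 500 – <1000.
L = 500, CF = 0, f = 13, h = 500.
P20 = 500 + ((9 − 0)/13)·500 = 500 + 346.154 = 846.154.

846.15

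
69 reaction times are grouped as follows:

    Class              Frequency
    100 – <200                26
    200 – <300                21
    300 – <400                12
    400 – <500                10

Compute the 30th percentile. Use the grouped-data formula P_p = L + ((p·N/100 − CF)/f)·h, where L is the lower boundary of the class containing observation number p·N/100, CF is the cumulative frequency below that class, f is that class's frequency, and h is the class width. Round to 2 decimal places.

179.62

N = 69; target position k = 30/100 · 69 = 20.7.
Cumulative frequencies: 26, 47, 59, 69.
Observation 20.7 falls in the class 100 – <200.
L = 100, CF = 0, f = 26, h = 100.
P30 = 100 + ((20.7 − 0)/26)·100 = 100 + 79.6154 = 179.615.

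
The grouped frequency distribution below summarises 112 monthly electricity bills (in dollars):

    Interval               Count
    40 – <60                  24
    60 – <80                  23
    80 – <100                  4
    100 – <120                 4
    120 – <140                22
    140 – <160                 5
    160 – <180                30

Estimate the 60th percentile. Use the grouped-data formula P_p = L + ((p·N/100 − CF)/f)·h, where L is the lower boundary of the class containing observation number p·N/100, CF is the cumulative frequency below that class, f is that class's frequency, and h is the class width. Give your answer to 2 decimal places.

N = 112; target position k = 60/100 · 112 = 67.2.
Cumulative frequencies: 24, 47, 51, 55, 77, 82, 112.
Observation 67.2 falls in the class 120 – <140.
L = 120, CF = 55, f = 22, h = 20.
P60 = 120 + ((67.2 − 55)/22)·20 = 120 + 11.0909 = 131.091.

131.09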